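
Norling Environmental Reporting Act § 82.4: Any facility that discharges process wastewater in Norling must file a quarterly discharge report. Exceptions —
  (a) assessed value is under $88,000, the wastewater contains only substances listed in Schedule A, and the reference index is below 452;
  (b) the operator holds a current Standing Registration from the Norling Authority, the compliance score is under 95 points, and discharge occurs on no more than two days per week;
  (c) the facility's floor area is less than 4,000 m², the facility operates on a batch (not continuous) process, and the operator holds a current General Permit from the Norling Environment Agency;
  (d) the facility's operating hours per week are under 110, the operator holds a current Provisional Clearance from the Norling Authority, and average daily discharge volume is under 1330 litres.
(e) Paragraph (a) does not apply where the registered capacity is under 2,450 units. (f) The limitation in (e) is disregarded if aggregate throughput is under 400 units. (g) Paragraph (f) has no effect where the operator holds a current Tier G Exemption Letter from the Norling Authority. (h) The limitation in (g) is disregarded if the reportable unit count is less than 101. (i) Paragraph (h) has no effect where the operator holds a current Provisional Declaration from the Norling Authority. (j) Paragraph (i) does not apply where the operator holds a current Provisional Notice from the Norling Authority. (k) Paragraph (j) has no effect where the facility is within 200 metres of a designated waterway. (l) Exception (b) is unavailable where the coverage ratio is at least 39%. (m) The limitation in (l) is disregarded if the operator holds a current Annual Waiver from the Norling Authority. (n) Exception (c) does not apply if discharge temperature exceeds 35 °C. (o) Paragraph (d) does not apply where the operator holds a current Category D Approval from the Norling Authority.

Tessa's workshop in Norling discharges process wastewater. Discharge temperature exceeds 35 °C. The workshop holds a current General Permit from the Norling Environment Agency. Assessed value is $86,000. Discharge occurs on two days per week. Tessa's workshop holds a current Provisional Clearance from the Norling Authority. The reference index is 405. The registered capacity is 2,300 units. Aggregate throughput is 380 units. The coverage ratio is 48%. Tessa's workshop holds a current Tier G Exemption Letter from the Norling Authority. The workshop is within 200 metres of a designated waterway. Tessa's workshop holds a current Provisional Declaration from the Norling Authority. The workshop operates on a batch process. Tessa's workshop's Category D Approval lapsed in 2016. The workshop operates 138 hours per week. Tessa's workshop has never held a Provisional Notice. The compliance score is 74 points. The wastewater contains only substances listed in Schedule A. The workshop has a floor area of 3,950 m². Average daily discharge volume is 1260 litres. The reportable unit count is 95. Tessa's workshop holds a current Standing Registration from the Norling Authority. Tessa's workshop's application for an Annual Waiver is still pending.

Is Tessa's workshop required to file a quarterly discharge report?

Exception (a) is satisfied on its face — assessed value is $86,000, under the $88,000 limit; the wastewater is Schedule-A-only; the reference index is 405, below the 452 limit. But applying paragraphs (e)–(k): (e) operates against (a): the registered capacity is 2,300 units, under the 2,450 units limit. (f) would limit (e) — aggregate throughput is 380 units, under the 400 units limit — but (g) sets (f) aside: (g) operates against (f): a current Tier G Exemption Letter is held. (h) is engaged (the reportable unit count is 95, less than the 101 limit), but is itself disapplied by (i): (i) operates against (h): a current Provisional Declaration is held. (j), which would lift (i), is not triggered — there is no Provisional Notice in force. So (a) is unavailable.
Exception (b): a current Standing Registration is held; the compliance score is 74 points, under the 95 points limit; discharge occurs on no more than two days per week — every condition holds. Turning to paragraphs (l)–(m): (l) is triggered — the coverage ratio is 48%, meeting the 39% threshold. (m), which would lift (l), does not operate here — there is no Annual Waiver in force. So (b) is unavailable.
All of (c)'s requirements are met (the facility's floor area is 3,950 m², less than the 4,000 m² limit; the facility operates on a batch process; a current General Permit is held). But applying paragraph (n): (n) applies — discharge temperature exceeds 35 °C. So (c) is unavailable.
Exception (d) does not apply: the facility's operating hours per week are 138, not under 110.
Every exception is unavailable, so the rule governs.

Yes — Tessa's workshop must file a quarterly discharge report.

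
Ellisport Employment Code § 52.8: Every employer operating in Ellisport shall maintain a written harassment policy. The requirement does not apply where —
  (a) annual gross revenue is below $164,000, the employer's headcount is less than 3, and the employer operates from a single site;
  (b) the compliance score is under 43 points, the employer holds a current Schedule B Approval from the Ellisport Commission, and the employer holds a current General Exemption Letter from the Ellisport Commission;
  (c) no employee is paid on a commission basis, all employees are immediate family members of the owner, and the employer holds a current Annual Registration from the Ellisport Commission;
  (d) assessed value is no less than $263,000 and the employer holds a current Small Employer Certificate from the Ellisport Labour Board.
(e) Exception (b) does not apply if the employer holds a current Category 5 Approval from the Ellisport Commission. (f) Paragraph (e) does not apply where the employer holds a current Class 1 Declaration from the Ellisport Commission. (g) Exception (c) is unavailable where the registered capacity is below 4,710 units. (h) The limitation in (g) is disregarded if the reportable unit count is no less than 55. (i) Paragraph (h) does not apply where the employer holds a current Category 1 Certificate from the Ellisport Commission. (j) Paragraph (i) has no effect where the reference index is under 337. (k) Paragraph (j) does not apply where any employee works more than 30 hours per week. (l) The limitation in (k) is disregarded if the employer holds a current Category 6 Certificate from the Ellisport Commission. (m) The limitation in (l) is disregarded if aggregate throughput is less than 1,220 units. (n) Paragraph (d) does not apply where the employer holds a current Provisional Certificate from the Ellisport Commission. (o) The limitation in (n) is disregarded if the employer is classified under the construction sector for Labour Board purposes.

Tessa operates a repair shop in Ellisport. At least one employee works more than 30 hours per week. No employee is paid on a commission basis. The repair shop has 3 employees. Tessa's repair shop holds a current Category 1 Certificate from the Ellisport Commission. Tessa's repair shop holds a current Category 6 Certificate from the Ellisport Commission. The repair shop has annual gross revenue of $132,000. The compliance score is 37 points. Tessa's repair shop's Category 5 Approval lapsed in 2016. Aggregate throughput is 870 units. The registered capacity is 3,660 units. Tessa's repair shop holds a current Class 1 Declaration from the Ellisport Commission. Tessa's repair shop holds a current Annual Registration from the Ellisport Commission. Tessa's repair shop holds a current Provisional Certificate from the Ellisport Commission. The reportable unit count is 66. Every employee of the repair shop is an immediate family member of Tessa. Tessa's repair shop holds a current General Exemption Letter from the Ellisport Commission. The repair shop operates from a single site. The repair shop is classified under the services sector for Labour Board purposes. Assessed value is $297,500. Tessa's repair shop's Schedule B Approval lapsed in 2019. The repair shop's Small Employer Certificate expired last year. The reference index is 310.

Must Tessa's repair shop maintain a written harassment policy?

Exception (a) requires that the employer's headcount is less than 3; but the employer's headcount is 3, not less than 3, so (a) is unavailable.
Exception (b) requires that the employer holds a current Schedule B Approval from the Ellisport Commission; but there is no Schedule B Approval in force, so (b) is unavailable.
Exception (c)'s conditions are all satisfied: no employee is paid on commission; every employee is an immediate family member; a current Annual Registration is held. But: (g) operates against (c): the registered capacity is 3,660 units, below the 4,710 units limit. (h) would limit (g) — the reportable unit count is 66, meeting the 55 threshold — but (i) sets (h) aside: (i) operates against (h): a current Category 1 Certificate is held. (j) operates (the reference index is 310, under the 337 limit), but is set aside by (k): (k) applies — at least one employee exceeds 30 hours/week. (l) operates (a current Category 6 Certificate is held), but yields to (m): (m) is triggered — aggregate throughput is 870 units, less than the 1,220 units limit. Exception (c) does not apply.
Exception (d) fails — the Small Employer Certificate has expired.
No exception applies. The general rule governs.

Yes — Tessa's repair shop must maintain a written harassment policy.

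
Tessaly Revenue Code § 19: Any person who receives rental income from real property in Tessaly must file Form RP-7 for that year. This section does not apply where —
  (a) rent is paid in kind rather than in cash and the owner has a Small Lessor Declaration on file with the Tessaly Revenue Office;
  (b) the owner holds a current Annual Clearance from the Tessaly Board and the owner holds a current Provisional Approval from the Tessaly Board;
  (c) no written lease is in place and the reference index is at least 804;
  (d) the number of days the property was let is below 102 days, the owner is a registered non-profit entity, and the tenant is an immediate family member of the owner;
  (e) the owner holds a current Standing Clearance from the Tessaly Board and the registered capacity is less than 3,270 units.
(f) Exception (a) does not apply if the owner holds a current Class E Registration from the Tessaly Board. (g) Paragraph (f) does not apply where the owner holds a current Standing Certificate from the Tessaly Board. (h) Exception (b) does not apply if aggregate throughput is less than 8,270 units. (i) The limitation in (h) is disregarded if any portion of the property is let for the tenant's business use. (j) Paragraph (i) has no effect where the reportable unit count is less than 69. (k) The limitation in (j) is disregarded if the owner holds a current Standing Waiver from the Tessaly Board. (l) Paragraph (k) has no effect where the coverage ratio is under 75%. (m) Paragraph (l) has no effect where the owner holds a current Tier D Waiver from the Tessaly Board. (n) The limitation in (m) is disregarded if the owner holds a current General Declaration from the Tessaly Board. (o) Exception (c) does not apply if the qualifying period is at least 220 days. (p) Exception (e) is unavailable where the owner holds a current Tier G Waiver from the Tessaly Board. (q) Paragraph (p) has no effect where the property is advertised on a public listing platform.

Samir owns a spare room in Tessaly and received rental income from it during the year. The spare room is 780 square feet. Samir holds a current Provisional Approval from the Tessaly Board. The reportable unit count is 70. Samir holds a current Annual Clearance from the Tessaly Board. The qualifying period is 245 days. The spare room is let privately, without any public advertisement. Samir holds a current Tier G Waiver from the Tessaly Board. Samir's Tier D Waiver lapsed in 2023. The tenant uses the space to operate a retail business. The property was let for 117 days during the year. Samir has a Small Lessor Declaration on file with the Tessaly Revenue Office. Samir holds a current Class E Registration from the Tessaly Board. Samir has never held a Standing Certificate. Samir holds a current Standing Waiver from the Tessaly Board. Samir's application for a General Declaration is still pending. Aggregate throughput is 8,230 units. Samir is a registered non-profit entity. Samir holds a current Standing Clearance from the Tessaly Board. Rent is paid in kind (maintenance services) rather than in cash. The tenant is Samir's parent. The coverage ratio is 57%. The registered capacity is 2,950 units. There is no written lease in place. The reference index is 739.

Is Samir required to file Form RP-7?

No — exception (b) applies; Samir is not required to file Form RP-7.

Exception (a): rent is paid in kind; a Small Lessor Declaration is on file — every condition holds. However, paragraphs (f)–(g) must be considered: (f) operates against (a): a current Class E Registration is held. (g) is not engaged (no current Standing Certificate is held), so (f) stands. Exception (a) does not apply.
All of (b)'s requirements are met (a current Annual Clearance is held; a current Provisional Approval is held). Considering the limiting provisions: (h) would limit (b) — aggregate throughput is 8,230 units, less than the 8,270 units limit — but (i) sets (h) aside: (i) operates against (h): the space is let for business use. (j), which would lift (i), is not triggered — the reportable unit count is 70, not less than 69. So (b) applies.
Exception (c) fails — the reference index is 739, short of 804.
Exception (d) requires that the number of days the property was let is below 102 days; but the number of days the property was let is 117 days, not below 102 days, so (d) is unavailable.
Exception (e)'s conditions are all satisfied: a current Standing Clearance is held; the registered capacity is 2,950 units, less than the 3,270 units limit. But: (p) operates against (e): a current Tier G Waiver is held. (q) is inapplicable (the property is let privately without advertisement), so (p) stands. So (e) is unavailable.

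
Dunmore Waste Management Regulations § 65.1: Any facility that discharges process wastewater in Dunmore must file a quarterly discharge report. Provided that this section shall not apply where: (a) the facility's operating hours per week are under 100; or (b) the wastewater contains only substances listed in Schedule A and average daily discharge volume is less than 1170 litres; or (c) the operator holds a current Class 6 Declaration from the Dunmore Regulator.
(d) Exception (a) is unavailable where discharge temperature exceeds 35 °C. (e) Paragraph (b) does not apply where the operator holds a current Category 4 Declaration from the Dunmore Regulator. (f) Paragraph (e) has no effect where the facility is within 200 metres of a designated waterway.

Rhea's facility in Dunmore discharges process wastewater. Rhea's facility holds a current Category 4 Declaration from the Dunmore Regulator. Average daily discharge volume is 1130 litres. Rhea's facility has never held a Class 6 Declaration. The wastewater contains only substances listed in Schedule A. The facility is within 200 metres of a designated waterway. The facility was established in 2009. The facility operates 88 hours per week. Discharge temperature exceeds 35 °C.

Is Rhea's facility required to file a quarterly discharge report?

Exception (a)'s conditions are all satisfied: the facility's operating hours per week are 88, under the 100 limit. However, paragraph (d) must be considered: (d) operates against (a): discharge temperature exceeds 35 °C. Exception (a) does not apply.
Exception (b) is satisfied on its face — the wastewater is Schedule-A-only; average daily discharge volume is 1130 litres, less than the 1170 litres limit. Under paragraphs (e)–(f): (e) would limit (b) — a current Category 4 Declaration is held — but (f) sets (e) aside: (f) is engaged — the facility is within 200 m of a designated waterway. (b) remains available.
Exception (c) requires that the operator holds a current Class 6 Declaration from the Dunmore Regulator; but no current Class 6 Declaration is held, so (c) is unavailable.

No — exception (b) applies; Rhea's facility is not required to file a quarterly discharge report.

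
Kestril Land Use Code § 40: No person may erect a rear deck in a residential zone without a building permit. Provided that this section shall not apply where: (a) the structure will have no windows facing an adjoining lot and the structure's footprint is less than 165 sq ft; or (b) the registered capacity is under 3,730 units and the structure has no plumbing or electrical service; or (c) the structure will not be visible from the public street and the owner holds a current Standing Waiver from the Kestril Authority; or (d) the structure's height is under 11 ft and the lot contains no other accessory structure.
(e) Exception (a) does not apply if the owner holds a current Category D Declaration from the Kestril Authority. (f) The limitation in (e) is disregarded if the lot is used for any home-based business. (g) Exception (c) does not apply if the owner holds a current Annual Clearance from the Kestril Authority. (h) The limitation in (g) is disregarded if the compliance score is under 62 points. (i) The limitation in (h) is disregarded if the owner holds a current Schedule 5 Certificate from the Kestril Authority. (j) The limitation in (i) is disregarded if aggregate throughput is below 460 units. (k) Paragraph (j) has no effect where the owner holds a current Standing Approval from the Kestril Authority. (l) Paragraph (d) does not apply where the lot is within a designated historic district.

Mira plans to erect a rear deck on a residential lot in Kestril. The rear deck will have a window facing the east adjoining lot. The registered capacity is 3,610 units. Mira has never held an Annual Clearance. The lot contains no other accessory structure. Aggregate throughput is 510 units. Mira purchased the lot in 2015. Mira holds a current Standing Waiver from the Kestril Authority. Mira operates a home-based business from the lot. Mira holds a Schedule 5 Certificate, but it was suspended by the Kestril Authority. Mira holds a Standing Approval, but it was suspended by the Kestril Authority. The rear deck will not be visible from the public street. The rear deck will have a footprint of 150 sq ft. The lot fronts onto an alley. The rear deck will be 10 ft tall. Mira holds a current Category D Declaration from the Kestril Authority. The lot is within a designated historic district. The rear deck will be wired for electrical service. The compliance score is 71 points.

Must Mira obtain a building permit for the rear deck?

No — exception (c) applies; Mira does not need a building permit.

Exception (a) does not apply: a window faces an adjoining lot.
Exception (b) fails — electrical service is planned.
Exception (c) is satisfied on its face — the structure will not be visible from the street; a current Standing Waiver is held. As to paragraphs (g)–(k): (g), which would limit (c), is inapplicable: the Annual Clearance is not current. (c) remains available.
All of (d)'s requirements are met (the structure's height is 10 ft, under the 11 ft limit; the lot has no other accessory structure). Turning to paragraph (l): (l) operates against (d): the lot is in a historic district. Exception (d) does not apply.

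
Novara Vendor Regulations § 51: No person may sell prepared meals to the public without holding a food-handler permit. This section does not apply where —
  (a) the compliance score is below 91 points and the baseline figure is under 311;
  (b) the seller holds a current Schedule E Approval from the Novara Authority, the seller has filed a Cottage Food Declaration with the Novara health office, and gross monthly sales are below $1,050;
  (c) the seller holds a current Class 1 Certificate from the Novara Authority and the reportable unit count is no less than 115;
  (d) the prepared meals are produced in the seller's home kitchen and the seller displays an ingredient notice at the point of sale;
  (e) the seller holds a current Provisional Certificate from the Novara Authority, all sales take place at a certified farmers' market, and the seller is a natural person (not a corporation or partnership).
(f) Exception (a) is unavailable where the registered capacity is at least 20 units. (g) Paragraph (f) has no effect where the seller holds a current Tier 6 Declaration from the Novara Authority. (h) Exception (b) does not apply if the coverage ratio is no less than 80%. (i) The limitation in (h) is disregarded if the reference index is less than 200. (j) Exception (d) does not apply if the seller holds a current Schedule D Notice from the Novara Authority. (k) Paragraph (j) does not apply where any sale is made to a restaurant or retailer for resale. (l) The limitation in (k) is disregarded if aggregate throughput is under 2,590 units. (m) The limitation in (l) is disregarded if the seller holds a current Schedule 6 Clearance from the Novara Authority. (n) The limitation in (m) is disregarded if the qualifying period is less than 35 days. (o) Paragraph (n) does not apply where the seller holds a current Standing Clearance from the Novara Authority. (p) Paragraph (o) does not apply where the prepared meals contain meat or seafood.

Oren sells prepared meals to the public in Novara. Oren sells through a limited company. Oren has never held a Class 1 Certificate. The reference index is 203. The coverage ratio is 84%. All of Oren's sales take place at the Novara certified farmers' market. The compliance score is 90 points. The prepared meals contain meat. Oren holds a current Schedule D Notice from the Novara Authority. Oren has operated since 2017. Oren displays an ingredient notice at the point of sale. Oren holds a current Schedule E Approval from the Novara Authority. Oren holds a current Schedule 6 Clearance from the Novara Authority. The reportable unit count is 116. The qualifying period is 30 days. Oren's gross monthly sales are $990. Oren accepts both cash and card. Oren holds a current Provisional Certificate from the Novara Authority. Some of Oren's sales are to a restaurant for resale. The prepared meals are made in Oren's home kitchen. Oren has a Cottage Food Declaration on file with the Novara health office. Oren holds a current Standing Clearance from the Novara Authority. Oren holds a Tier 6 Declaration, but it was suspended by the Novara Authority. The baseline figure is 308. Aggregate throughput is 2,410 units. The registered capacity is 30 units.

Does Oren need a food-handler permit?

Yes — Oren must hold a food-handler permit.

All of (a)'s requirements are met (the compliance score is 90 points, below the 91 points limit; the baseline figure is 308, under the 311 limit). Turning to paragraphs (f)–(g): (f) operates — the registered capacity is 30 units, meeting the 20 units threshold. (g), which would lift (f), is not engaged — there is no Tier 6 Declaration in force. Exception (a) does not apply.
Exception (b): a current Schedule E Approval is held; a Cottage Food Declaration is on file; gross monthly sales are $990, below the $1,050 limit — every condition holds. But: (h) operates against (b): the coverage ratio is 84%, meeting the 80% threshold. (i), which would lift (h), is inapplicable — the reference index is 203, not less than 200. Exception (b) does not apply.
Exception (c) requires that the seller holds a current Class 1 Certificate from the Novara Authority; but no current Class 1 Certificate is held, so (c) is unavailable.
All of (d)'s requirements are met (the prepared meals are home-kitchen produced; an ingredient notice is displayed). But applying paragraphs (j)–(p): (j) operates — a current Schedule D Notice is held. (k) applies (some sales are to a restaurant for resale), but is displaced by (l): (l) is engaged — aggregate throughput is 2,410 units, under the 2,590 units limit. (m) would limit (l) — a current Schedule 6 Clearance is held — but (n) sets (m) aside: (n) is engaged — the qualifying period is 30 days, less than the 35 days limit. (o) would limit (n) — a current Standing Clearance is held — but (p) sets (o) aside: (p) operates against (o): the prepared meals contain meat. (d) is therefore removed.
Exception (e) does not apply: the seller operates through a limited company.
No exception applies. The general rule governs.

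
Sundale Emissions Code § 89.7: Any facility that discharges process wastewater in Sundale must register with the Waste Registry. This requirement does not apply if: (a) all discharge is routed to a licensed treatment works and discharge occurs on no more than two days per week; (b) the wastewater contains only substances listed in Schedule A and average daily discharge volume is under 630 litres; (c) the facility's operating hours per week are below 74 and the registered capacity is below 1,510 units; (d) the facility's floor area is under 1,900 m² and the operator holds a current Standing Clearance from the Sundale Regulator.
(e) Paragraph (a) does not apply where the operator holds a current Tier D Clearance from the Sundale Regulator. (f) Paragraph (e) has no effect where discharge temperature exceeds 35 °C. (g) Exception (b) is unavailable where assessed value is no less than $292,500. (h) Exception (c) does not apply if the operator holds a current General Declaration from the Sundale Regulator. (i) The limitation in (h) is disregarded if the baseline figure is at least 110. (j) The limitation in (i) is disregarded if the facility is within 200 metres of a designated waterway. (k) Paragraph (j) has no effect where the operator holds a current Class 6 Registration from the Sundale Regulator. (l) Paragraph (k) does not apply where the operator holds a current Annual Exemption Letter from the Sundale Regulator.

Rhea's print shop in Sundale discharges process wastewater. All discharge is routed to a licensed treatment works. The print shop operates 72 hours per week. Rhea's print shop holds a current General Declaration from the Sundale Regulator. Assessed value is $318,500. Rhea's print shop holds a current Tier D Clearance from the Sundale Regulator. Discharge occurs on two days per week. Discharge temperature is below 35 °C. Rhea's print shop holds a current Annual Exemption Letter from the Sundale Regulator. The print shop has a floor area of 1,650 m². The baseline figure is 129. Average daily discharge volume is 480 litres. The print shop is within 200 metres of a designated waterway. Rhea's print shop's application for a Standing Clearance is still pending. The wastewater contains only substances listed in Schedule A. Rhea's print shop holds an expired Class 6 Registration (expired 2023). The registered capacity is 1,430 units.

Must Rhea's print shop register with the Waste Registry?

All of (a)'s requirements are met (discharge is routed to a licensed treatment works; discharge occurs on no more than two days per week). But applying paragraphs (e)–(f): (e) operates against (a): a current Tier D Clearance is held. (f), which would lift (e), is not engaged — discharge temperature is below 35 °C. So (a) is unavailable.
Exception (b)'s conditions are all satisfied: the wastewater is Schedule-A-only; average daily discharge volume is 480 litres, under the 630 litres limit. But: (g) operates — assessed value is $318,500, meeting the $292,500 threshold. So (b) is unavailable.
Exception (c) is satisfied on its face — the facility's operating hours per week are 72, below the 74 limit; the registered capacity is 1,430 units, below the 1,510 units limit. But applying paragraphs (h)–(l): (h) operates against (c): a current General Declaration is held. (i) operates (the baseline figure is 129, meeting the 110 threshold), but yields to (j): (j) operates against (i): the print shop is within 200 m of a designated waterway. (k) is not engaged (no current Class 6 Registration is held), so (j) stands. (c) is therefore removed.
Exception (d) requires that the operator holds a current Standing Clearance from the Sundale Regulator; but the Standing Clearance is not current, so (d) is unavailable.
None of the exceptions is available; § 89.7 applies in full.

Yes — Rhea's print shop must register with the Waste Registry.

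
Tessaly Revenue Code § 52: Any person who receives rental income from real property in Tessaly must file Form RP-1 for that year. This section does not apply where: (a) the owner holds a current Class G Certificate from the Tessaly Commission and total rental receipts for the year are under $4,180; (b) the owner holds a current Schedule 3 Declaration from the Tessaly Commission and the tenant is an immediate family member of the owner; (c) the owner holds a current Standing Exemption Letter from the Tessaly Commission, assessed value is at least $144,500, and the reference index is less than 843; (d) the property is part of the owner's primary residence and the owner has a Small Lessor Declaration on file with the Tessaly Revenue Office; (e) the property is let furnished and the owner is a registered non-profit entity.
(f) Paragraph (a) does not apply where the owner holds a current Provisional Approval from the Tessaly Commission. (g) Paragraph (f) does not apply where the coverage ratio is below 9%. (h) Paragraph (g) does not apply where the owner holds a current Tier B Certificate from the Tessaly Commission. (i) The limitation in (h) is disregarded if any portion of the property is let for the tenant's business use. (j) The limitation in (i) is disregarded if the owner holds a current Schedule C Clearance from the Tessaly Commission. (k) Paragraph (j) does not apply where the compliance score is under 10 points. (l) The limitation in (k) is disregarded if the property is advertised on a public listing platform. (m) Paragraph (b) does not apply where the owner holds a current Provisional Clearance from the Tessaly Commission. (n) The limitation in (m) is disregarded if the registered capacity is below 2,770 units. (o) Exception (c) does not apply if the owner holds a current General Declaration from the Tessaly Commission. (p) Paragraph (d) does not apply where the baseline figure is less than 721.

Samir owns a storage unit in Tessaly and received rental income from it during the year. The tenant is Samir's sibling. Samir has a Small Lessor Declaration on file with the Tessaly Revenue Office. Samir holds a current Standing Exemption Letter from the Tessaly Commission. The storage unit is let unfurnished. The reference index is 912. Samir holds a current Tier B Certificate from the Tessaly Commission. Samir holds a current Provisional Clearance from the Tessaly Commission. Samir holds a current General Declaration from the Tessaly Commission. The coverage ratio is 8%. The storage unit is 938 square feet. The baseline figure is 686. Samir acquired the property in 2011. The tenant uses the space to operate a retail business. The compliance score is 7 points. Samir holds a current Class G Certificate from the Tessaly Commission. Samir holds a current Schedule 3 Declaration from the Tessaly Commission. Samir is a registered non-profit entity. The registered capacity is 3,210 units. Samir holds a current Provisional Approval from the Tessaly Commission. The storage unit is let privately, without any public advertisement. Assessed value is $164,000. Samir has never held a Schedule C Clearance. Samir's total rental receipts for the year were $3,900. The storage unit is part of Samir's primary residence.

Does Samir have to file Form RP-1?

No — exception (a) applies; Samir is not required to file Form RP-1.

Exception (a) is satisfied on its face — a current Class G Certificate is held; total rental receipts for the year are $3,900, under the $4,180 limit. As to paragraphs (f)–(l): (f) would limit (a) — a current Provisional Approval is held — but (g) sets (f) aside: (g) operates against (f): the coverage ratio is 8%, below the 9% limit. (h) would limit (g) — a current Tier B Certificate is held — but (i) sets (h) aside: (i) is triggered — the space is let for business use. (j), which would lift (i), is inapplicable — the Schedule C Clearance is not current. Exception (a) stands.
Exception (b)'s conditions are all satisfied: a current Schedule 3 Declaration is held; the tenant is an immediate family member. However, paragraphs (m)–(n) must be considered: (m) operates against (b): a current Provisional Clearance is held. (n) is not engaged (the registered capacity is 3,210 units, not below 2,770 units), so (m) stands. So (b) is unavailable.
Exception (c) does not apply: the reference index is 912, not less than 843.
Exception (d): the storage unit is part of the primary residence; a Small Lessor Declaration is on file — every condition holds. However, paragraph (p) must be considered: (p) operates against (d): the baseline figure is 686, less than the 721 limit. Exception (d) does not apply.
Exception (e) fails — the property is let unfurnished.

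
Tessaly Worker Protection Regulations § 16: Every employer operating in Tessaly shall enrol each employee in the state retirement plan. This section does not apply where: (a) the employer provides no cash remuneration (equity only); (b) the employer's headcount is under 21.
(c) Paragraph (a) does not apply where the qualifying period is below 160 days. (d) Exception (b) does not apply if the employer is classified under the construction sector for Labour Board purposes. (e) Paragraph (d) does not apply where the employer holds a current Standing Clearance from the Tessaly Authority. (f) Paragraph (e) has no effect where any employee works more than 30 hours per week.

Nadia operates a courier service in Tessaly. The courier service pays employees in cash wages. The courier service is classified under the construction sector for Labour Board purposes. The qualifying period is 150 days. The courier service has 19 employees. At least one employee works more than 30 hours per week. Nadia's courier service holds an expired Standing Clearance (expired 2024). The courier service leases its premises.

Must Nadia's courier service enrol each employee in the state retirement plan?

Exception (a) does not apply: employees are paid cash wages.
Exception (b): the employer's headcount is 19, under the 21 limit — every condition holds. But: (d) is triggered — the courier service is classified under the construction sector. (e), which would lift (d), does not operate here — no current Standing Clearance is held. So (b) is unavailable.
No exception displaces § 16.

Yes — Nadia's courier service must enrol each employee in the state retirement plan.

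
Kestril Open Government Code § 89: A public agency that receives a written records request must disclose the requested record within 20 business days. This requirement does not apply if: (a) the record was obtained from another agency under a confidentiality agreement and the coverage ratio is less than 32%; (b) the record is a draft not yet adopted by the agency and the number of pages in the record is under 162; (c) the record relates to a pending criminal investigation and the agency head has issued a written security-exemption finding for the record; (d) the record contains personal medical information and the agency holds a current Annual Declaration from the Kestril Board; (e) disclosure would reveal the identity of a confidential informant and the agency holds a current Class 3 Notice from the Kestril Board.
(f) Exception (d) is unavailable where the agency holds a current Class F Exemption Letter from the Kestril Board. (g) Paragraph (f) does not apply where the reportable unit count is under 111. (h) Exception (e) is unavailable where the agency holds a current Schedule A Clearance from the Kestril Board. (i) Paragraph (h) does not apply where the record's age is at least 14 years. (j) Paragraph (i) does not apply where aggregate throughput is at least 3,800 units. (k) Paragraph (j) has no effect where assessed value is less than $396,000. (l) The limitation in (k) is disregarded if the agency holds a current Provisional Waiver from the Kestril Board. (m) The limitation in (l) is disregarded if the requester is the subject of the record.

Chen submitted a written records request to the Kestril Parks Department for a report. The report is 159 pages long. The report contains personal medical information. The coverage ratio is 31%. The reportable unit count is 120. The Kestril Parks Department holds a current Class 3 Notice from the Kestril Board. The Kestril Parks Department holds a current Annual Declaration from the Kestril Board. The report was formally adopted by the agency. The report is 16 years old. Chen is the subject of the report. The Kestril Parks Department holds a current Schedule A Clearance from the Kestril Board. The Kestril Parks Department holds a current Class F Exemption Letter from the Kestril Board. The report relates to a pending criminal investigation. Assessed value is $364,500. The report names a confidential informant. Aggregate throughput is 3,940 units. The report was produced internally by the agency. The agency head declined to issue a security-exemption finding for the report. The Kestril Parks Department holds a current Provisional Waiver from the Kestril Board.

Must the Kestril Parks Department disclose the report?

Exception (a) requires that the record was obtained from another agency under a confidentiality agreement; but the report was produced internally, so (a) is unavailable.
Exception (b) requires that the record is a draft not yet adopted by the agency; but the report has been formally adopted, so (b) is unavailable.
Exception (c) requires that the agency head has issued a written security-exemption finding for the record; but the agency head declined to issue a security-exemption finding, so (c) is unavailable.
All of (d)'s requirements are met (the report contains personal medical information; a current Annual Declaration is held). However, paragraphs (f)–(g) must be considered: (f) is triggered — a current Class F Exemption Letter is held. (g) is inapplicable (the reportable unit count is 120, not under 111), so (f) stands. So (d) is unavailable.
Exception (e) is satisfied on its face — the report names a confidential informant; a current Class 3 Notice is held. Under paragraphs (h)–(m): (h) operates (a current Schedule A Clearance is held), but is displaced by (i): (i) is triggered — the record's age is 16 years, meeting the 14 years threshold. (j) would limit (i) — aggregate throughput is 3,940 units, meeting the 3,800 units threshold — but (k) sets (j) aside: (k) operates against (j): assessed value is $364,500, less than the $396,000 limit. (l) applies (a current Provisional Waiver is held), but is set aside by (m): (m) operates — Chen is the subject of the report. Exception (e) stands.

No — exception (e) applies; the Kestril Parks Department is not required to disclose the report.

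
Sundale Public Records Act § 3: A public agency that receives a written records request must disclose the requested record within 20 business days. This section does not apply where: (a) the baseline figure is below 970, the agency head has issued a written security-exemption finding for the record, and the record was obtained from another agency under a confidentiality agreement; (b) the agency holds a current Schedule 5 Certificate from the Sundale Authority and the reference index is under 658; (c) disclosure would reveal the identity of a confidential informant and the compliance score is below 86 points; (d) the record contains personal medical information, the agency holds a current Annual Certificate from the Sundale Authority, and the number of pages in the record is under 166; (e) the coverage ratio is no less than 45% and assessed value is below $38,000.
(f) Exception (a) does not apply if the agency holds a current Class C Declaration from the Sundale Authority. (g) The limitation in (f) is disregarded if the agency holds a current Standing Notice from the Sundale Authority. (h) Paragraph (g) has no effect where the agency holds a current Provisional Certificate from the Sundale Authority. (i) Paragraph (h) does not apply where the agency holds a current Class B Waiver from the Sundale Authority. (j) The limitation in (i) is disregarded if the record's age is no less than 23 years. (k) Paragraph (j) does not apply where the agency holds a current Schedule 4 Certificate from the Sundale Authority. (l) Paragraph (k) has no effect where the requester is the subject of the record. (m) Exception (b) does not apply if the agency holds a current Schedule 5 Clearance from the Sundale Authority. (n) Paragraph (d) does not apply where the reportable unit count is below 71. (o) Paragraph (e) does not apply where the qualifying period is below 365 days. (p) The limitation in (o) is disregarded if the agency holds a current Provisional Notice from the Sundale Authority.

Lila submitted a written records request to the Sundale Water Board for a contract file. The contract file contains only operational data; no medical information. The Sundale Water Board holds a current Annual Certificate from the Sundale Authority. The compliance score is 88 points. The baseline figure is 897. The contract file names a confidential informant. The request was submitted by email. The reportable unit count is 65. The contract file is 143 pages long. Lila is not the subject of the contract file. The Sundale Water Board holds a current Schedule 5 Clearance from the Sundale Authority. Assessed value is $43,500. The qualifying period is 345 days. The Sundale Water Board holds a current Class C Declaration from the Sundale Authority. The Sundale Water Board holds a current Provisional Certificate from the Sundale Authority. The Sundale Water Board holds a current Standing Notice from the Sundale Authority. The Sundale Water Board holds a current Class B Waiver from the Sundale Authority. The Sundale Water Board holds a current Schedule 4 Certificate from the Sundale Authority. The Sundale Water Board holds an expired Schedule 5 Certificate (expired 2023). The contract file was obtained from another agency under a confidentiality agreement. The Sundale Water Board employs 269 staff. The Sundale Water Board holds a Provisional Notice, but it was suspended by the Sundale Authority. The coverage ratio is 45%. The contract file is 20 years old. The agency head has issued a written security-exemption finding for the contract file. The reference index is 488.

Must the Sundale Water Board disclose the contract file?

No — exception (a) applies; the Sundale Water Board is not required to disclose the contract file.

Exception (a): the baseline figure is 897, below the 970 limit; a written security-exemption finding has been issued; the contract file was obtained under a confidentiality agreement — every condition holds. As to paragraphs (f)–(l): (f) would limit (a) — a current Class C Declaration is held — but (g) sets (f) aside: (g) operates against (f): a current Standing Notice is held. (h) would limit (g) — a current Provisional Certificate is held — but (i) sets (h) aside: (i) operates — a current Class B Waiver is held. (j), which would lift (i), does not operate here — the record's age is 20 years, short of 23 years. (a) remains available.
Exception (b) does not apply: no current Schedule 5 Certificate is held.
Exception (c) fails — the compliance score is 88 points, not below 86 points.
Exception (d) requires that the record contains personal medical information; but the contract file contains only operational data, so (d) is unavailable.
Exception (e) fails — assessed value is $43,500, not below $38,000.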